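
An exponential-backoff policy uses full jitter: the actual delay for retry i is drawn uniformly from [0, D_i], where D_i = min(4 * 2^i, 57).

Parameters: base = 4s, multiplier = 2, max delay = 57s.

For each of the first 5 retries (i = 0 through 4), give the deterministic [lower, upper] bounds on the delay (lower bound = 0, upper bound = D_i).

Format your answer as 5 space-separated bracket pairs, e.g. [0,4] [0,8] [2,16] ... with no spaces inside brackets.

Answer: [0,4] [0,8] [0,16] [0,32] [0,57]

Derivation:
Computing bounds per retry:
  i=0: D_i=min(4*2^0,57)=4, bounds=[0,4]
  i=1: D_i=min(4*2^1,57)=8, bounds=[0,8]
  i=2: D_i=min(4*2^2,57)=16, bounds=[0,16]
  i=3: D_i=min(4*2^3,57)=32, bounds=[0,32]
  i=4: D_i=min(4*2^4,57)=57, bounds=[0,57]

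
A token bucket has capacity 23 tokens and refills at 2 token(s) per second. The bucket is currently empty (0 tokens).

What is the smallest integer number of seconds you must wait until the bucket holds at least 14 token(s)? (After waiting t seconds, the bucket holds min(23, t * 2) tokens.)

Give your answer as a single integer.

Answer: 7

Derivation:
Need t * 2 >= 14, so t >= 14/2.
Smallest integer t = ceil(14/2) = 7.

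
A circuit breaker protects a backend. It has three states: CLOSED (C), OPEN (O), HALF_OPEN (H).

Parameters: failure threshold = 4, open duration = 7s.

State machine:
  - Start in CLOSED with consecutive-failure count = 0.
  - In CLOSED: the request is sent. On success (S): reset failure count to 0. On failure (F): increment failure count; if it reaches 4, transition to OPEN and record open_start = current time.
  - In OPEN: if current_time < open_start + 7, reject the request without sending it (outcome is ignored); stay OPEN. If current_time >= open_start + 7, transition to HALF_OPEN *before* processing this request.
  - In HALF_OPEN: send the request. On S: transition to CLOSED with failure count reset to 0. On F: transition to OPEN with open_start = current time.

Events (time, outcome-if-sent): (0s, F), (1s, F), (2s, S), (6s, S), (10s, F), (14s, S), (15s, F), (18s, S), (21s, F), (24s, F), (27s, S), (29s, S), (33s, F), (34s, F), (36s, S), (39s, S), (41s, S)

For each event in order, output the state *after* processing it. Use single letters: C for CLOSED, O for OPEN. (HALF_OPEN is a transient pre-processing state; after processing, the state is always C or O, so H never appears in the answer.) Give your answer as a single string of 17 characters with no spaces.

Answer: CCCCCCCCCCCCCCCCC

Derivation:
State after each event:
  event#1 t=0s outcome=F: state=CLOSED
  event#2 t=1s outcome=F: state=CLOSED
  event#3 t=2s outcome=S: state=CLOSED
  event#4 t=6s outcome=S: state=CLOSED
  event#5 t=10s outcome=F: state=CLOSED
  event#6 t=14s outcome=S: state=CLOSED
  event#7 t=15s outcome=F: state=CLOSED
  event#8 t=18s outcome=S: state=CLOSED
  event#9 t=21s outcome=F: state=CLOSED
  event#10 t=24s outcome=F: state=CLOSED
  event#11 t=27s outcome=S: state=CLOSED
  event#12 t=29s outcome=S: state=CLOSED
  event#13 t=33s outcome=F: state=CLOSED
  event#14 t=34s outcome=F: state=CLOSED
  event#15 t=36s outcome=S: state=CLOSED
  event#16 t=39s outcome=S: state=CLOSED
  event#17 t=41s outcome=S: state=CLOSED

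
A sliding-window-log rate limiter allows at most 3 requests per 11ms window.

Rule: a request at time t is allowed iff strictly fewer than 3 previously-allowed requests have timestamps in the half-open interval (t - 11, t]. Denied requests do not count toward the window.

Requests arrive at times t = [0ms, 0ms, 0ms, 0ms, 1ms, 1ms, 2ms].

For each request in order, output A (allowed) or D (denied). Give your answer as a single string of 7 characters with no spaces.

Tracking allowed requests in the window:
  req#1 t=0ms: ALLOW
  req#2 t=0ms: ALLOW
  req#3 t=0ms: ALLOW
  req#4 t=0ms: DENY
  req#5 t=1ms: DENY
  req#6 t=1ms: DENY
  req#7 t=2ms: DENY

Answer: AAADDDD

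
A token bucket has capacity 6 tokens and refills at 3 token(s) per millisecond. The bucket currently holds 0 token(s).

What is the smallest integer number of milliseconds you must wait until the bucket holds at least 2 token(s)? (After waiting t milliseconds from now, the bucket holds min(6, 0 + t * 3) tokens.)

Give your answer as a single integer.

Answer: 1

Derivation:
Need 0 + t * 3 >= 2, so t >= 2/3.
Smallest integer t = ceil(2/3) = 1.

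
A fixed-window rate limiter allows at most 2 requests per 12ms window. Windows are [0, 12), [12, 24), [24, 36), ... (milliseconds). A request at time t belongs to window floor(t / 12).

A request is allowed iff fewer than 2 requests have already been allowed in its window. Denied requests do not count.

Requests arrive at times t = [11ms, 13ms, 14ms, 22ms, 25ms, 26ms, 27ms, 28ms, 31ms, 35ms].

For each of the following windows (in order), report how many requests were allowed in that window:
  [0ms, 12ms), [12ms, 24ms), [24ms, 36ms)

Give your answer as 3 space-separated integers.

Processing requests:
  req#1 t=11ms (window 0): ALLOW
  req#2 t=13ms (window 1): ALLOW
  req#3 t=14ms (window 1): ALLOW
  req#4 t=22ms (window 1): DENY
  req#5 t=25ms (window 2): ALLOW
  req#6 t=26ms (window 2): ALLOW
  req#7 t=27ms (window 2): DENY
  req#8 t=28ms (window 2): DENY
  req#9 t=31ms (window 2): DENY
  req#10 t=35ms (window 2): DENY

Allowed counts by window: 1 2 2

Answer: 1 2 2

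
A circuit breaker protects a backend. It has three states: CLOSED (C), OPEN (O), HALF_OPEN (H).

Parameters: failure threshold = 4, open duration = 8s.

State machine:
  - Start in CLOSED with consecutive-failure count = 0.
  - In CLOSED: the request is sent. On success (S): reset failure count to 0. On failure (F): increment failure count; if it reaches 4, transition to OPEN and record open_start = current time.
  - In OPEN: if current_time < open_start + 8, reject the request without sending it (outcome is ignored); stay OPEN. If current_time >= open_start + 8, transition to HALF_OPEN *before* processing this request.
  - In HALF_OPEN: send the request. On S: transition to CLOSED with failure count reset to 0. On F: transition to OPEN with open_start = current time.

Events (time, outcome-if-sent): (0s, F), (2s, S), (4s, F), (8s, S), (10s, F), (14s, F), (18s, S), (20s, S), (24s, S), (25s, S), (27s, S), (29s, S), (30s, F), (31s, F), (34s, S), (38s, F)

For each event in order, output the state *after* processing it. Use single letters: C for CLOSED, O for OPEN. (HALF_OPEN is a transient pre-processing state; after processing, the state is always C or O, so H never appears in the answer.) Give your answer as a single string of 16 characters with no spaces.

State after each event:
  event#1 t=0s outcome=F: state=CLOSED
  event#2 t=2s outcome=S: state=CLOSED
  event#3 t=4s outcome=F: state=CLOSED
  event#4 t=8s outcome=S: state=CLOSED
  event#5 t=10s outcome=F: state=CLOSED
  event#6 t=14s outcome=F: state=CLOSED
  event#7 t=18s outcome=S: state=CLOSED
  event#8 t=20s outcome=S: state=CLOSED
  event#9 t=24s outcome=S: state=CLOSED
  event#10 t=25s outcome=S: state=CLOSED
  event#11 t=27s outcome=S: state=CLOSED
  event#12 t=29s outcome=S: state=CLOSED
  event#13 t=30s outcome=F: state=CLOSED
  event#14 t=31s outcome=F: state=CLOSED
  event#15 t=34s outcome=S: state=CLOSED
  event#16 t=38s outcome=F: state=CLOSED

Answer: CCCCCCCCCCCCCCCC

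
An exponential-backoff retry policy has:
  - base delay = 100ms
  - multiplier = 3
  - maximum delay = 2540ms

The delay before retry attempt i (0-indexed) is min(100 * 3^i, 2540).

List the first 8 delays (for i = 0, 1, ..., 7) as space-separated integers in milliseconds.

Computing each delay:
  i=0: min(100*3^0, 2540) = 100
  i=1: min(100*3^1, 2540) = 300
  i=2: min(100*3^2, 2540) = 900
  i=3: min(100*3^3, 2540) = 2540
  i=4: min(100*3^4, 2540) = 2540
  i=5: min(100*3^5, 2540) = 2540
  i=6: min(100*3^6, 2540) = 2540
  i=7: min(100*3^7, 2540) = 2540

Answer: 100 300 900 2540 2540 2540 2540 2540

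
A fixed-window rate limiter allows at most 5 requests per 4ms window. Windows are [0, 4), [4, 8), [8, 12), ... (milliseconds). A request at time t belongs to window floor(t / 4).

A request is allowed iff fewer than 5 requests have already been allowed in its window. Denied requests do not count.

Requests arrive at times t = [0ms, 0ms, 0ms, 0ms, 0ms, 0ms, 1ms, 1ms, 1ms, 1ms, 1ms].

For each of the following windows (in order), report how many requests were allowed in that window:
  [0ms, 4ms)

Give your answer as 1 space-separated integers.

Answer: 5

Derivation:
Processing requests:
  req#1 t=0ms (window 0): ALLOW
  req#2 t=0ms (window 0): ALLOW
  req#3 t=0ms (window 0): ALLOW
  req#4 t=0ms (window 0): ALLOW
  req#5 t=0ms (window 0): ALLOW
  req#6 t=0ms (window 0): DENY
  req#7 t=1ms (window 0): DENY
  req#8 t=1ms (window 0): DENY
  req#9 t=1ms (window 0): DENY
  req#10 t=1ms (window 0): DENY
  req#11 t=1ms (window 0): DENY

Allowed counts by window: 5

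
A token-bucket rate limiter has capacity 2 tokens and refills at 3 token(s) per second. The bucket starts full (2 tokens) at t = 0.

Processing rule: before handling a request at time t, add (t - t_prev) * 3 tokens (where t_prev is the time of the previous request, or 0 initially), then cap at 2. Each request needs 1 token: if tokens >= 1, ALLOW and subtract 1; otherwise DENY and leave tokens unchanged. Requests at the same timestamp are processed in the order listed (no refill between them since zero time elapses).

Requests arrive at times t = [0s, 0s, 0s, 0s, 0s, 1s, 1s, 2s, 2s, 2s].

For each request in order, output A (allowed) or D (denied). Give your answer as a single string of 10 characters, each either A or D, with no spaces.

Answer: AADDDAAAAD

Derivation:
Simulating step by step:
  req#1 t=0s: ALLOW
  req#2 t=0s: ALLOW
  req#3 t=0s: DENY
  req#4 t=0s: DENY
  req#5 t=0s: DENY
  req#6 t=1s: ALLOW
  req#7 t=1s: ALLOW
  req#8 t=2s: ALLOW
  req#9 t=2s: ALLOW
  req#10 t=2s: DENY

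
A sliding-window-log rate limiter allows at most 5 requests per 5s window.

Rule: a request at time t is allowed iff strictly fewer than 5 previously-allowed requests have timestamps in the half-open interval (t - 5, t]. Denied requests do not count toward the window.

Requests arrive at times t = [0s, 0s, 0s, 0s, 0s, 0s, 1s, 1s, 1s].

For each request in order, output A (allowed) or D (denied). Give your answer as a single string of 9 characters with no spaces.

Tracking allowed requests in the window:
  req#1 t=0s: ALLOW
  req#2 t=0s: ALLOW
  req#3 t=0s: ALLOW
  req#4 t=0s: ALLOW
  req#5 t=0s: ALLOW
  req#6 t=0s: DENY
  req#7 t=1s: DENY
  req#8 t=1s: DENY
  req#9 t=1s: DENY

Answer: AAAAADDDD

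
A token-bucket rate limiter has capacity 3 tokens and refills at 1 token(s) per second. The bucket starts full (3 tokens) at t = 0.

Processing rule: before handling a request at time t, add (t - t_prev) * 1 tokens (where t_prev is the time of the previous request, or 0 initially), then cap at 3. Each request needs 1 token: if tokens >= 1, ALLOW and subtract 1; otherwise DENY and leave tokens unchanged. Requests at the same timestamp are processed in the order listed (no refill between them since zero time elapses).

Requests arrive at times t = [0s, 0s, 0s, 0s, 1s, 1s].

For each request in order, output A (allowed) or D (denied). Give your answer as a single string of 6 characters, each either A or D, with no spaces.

Answer: AAADAD

Derivation:
Simulating step by step:
  req#1 t=0s: ALLOW
  req#2 t=0s: ALLOW
  req#3 t=0s: ALLOW
  req#4 t=0s: DENY
  req#5 t=1s: ALLOW
  req#6 t=1s: DENY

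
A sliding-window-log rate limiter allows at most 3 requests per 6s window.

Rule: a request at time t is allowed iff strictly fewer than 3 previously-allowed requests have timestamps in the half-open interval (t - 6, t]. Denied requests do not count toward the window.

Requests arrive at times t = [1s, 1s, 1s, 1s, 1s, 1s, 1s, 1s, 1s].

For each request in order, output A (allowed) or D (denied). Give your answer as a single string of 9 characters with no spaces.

Tracking allowed requests in the window:
  req#1 t=1s: ALLOW
  req#2 t=1s: ALLOW
  req#3 t=1s: ALLOW
  req#4 t=1s: DENY
  req#5 t=1s: DENY
  req#6 t=1s: DENY
  req#7 t=1s: DENY
  req#8 t=1s: DENY
  req#9 t=1s: DENY

Answer: AAADDDDDD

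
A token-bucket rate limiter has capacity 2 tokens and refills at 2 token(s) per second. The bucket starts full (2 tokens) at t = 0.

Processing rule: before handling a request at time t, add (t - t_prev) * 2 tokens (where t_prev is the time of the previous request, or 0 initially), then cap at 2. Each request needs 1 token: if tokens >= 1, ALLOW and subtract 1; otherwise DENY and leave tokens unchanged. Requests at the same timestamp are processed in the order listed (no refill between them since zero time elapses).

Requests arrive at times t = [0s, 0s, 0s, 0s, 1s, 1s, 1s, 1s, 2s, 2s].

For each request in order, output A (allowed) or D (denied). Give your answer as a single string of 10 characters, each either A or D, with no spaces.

Answer: AADDAADDAA

Derivation:
Simulating step by step:
  req#1 t=0s: ALLOW
  req#2 t=0s: ALLOW
  req#3 t=0s: DENY
  req#4 t=0s: DENY
  req#5 t=1s: ALLOW
  req#6 t=1s: ALLOW
  req#7 t=1s: DENY
  req#8 t=1s: DENY
  req#9 t=2s: ALLOW
  req#10 t=2s: ALLOW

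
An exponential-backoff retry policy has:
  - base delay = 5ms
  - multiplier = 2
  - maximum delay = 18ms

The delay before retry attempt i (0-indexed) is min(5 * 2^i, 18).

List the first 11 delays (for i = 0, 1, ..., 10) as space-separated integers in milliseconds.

Computing each delay:
  i=0: min(5*2^0, 18) = 5
  i=1: min(5*2^1, 18) = 10
  i=2: min(5*2^2, 18) = 18
  i=3: min(5*2^3, 18) = 18
  i=4: min(5*2^4, 18) = 18
  i=5: min(5*2^5, 18) = 18
  i=6: min(5*2^6, 18) = 18
  i=7: min(5*2^7, 18) = 18
  i=8: min(5*2^8, 18) = 18
  i=9: min(5*2^9, 18) = 18
  i=10: min(5*2^10, 18) = 18

Answer: 5 10 18 18 18 18 18 18 18 18 18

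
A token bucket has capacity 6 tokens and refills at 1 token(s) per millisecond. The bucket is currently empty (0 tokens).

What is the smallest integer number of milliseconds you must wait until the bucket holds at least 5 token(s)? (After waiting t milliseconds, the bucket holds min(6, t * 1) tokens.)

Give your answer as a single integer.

Answer: 5

Derivation:
Need t * 1 >= 5, so t >= 5/1.
Smallest integer t = ceil(5/1) = 5.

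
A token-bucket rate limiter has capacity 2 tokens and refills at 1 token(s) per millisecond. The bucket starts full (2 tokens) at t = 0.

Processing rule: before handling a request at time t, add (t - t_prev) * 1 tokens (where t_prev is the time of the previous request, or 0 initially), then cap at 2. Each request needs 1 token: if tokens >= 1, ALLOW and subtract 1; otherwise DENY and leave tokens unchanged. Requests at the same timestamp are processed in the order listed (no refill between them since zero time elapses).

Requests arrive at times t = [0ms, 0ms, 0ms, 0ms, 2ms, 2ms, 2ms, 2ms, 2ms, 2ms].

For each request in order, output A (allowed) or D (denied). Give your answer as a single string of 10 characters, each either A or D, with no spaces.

Simulating step by step:
  req#1 t=0ms: ALLOW
  req#2 t=0ms: ALLOW
  req#3 t=0ms: DENY
  req#4 t=0ms: DENY
  req#5 t=2ms: ALLOW
  req#6 t=2ms: ALLOW
  req#7 t=2ms: DENY
  req#8 t=2ms: DENY
  req#9 t=2ms: DENY
  req#10 t=2ms: DENY

Answer: AADDAADDDD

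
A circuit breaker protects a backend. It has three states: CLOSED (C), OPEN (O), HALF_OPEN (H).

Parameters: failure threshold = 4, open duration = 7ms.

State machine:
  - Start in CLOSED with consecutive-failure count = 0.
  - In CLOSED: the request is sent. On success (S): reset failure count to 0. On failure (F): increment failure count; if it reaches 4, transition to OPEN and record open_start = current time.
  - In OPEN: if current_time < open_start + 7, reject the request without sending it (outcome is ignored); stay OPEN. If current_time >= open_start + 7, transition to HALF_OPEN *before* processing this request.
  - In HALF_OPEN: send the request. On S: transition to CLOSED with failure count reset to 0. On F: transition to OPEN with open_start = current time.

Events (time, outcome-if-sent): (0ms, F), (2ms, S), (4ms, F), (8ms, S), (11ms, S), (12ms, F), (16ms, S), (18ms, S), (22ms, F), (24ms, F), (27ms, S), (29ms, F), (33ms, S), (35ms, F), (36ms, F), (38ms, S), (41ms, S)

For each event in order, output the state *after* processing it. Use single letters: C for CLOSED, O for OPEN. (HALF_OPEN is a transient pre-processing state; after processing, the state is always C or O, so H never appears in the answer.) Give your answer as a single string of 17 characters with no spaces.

Answer: CCCCCCCCCCCCCCCCC

Derivation:
State after each event:
  event#1 t=0ms outcome=F: state=CLOSED
  event#2 t=2ms outcome=S: state=CLOSED
  event#3 t=4ms outcome=F: state=CLOSED
  event#4 t=8ms outcome=S: state=CLOSED
  event#5 t=11ms outcome=S: state=CLOSED
  event#6 t=12ms outcome=F: state=CLOSED
  event#7 t=16ms outcome=S: state=CLOSED
  event#8 t=18ms outcome=S: state=CLOSED
  event#9 t=22ms outcome=F: state=CLOSED
  event#10 t=24ms outcome=F: state=CLOSED
  event#11 t=27ms outcome=S: state=CLOSED
  event#12 t=29ms outcome=F: state=CLOSED
  event#13 t=33ms outcome=S: state=CLOSED
  event#14 t=35ms outcome=F: state=CLOSED
  event#15 t=36ms outcome=F: state=CLOSED
  event#16 t=38ms outcome=S: state=CLOSED
  event#17 t=41ms outcome=S: state=CLOSED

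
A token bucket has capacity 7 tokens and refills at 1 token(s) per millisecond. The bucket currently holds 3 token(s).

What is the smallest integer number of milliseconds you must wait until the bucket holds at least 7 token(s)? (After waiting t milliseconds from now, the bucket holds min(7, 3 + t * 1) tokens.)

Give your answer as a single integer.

Answer: 4

Derivation:
Need 3 + t * 1 >= 7, so t >= 4/1.
Smallest integer t = ceil(4/1) = 4.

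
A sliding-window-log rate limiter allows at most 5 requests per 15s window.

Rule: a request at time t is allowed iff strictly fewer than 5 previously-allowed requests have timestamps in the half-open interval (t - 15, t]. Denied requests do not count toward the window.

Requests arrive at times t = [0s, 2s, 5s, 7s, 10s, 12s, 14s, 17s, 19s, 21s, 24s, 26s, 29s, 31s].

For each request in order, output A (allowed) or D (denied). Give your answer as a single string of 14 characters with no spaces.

Answer: AAAAADDAAAAADD

Derivation:
Tracking allowed requests in the window:
  req#1 t=0s: ALLOW
  req#2 t=2s: ALLOW
  req#3 t=5s: ALLOW
  req#4 t=7s: ALLOW
  req#5 t=10s: ALLOW
  req#6 t=12s: DENY
  req#7 t=14s: DENY
  req#8 t=17s: ALLOW
  req#9 t=19s: ALLOW
  req#10 t=21s: ALLOW
  req#11 t=24s: ALLOW
  req#12 t=26s: ALLOW
  req#13 t=29s: DENY
  req#14 t=31s: DENY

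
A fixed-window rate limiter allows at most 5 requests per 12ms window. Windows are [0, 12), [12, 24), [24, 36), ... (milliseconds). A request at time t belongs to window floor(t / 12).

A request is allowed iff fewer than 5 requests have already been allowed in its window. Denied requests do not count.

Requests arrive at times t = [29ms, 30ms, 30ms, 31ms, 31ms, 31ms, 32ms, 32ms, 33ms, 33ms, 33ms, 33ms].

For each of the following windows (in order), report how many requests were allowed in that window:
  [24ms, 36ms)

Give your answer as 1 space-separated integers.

Processing requests:
  req#1 t=29ms (window 2): ALLOW
  req#2 t=30ms (window 2): ALLOW
  req#3 t=30ms (window 2): ALLOW
  req#4 t=31ms (window 2): ALLOW
  req#5 t=31ms (window 2): ALLOW
  req#6 t=31ms (window 2): DENY
  req#7 t=32ms (window 2): DENY
  req#8 t=32ms (window 2): DENY
  req#9 t=33ms (window 2): DENY
  req#10 t=33ms (window 2): DENY
  req#11 t=33ms (window 2): DENY
  req#12 t=33ms (window 2): DENY

Allowed counts by window: 5

Answer: 5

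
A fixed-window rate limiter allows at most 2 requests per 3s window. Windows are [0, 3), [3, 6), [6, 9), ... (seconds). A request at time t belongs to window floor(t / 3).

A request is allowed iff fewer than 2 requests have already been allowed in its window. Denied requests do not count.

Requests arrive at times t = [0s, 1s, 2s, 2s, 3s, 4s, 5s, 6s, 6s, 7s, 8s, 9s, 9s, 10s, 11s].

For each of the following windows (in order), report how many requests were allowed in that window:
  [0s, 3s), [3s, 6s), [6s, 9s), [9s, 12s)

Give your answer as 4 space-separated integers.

Processing requests:
  req#1 t=0s (window 0): ALLOW
  req#2 t=1s (window 0): ALLOW
  req#3 t=2s (window 0): DENY
  req#4 t=2s (window 0): DENY
  req#5 t=3s (window 1): ALLOW
  req#6 t=4s (window 1): ALLOW
  req#7 t=5s (window 1): DENY
  req#8 t=6s (window 2): ALLOW
  req#9 t=6s (window 2): ALLOW
  req#10 t=7s (window 2): DENY
  req#11 t=8s (window 2): DENY
  req#12 t=9s (window 3): ALLOW
  req#13 t=9s (window 3): ALLOW
  req#14 t=10s (window 3): DENY
  req#15 t=11s (window 3): DENY

Allowed counts by window: 2 2 2 2

Answer: 2 2 2 2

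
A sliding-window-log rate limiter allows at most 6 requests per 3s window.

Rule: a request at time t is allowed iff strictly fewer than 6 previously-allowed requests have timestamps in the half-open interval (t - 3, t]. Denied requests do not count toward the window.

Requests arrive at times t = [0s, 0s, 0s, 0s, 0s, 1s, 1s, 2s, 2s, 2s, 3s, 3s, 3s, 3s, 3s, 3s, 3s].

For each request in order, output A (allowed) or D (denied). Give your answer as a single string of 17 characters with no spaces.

Tracking allowed requests in the window:
  req#1 t=0s: ALLOW
  req#2 t=0s: ALLOW
  req#3 t=0s: ALLOW
  req#4 t=0s: ALLOW
  req#5 t=0s: ALLOW
  req#6 t=1s: ALLOW
  req#7 t=1s: DENY
  req#8 t=2s: DENY
  req#9 t=2s: DENY
  req#10 t=2s: DENY
  req#11 t=3s: ALLOW
  req#12 t=3s: ALLOW
  req#13 t=3s: ALLOW
  req#14 t=3s: ALLOW
  req#15 t=3s: ALLOW
  req#16 t=3s: DENY
  req#17 t=3s: DENY

Answer: AAAAAADDDDAAAAADD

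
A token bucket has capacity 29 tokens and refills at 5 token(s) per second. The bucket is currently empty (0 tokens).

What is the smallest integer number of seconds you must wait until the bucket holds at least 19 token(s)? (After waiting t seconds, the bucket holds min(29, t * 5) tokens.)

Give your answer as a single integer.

Need t * 5 >= 19, so t >= 19/5.
Smallest integer t = ceil(19/5) = 4.

Answer: 4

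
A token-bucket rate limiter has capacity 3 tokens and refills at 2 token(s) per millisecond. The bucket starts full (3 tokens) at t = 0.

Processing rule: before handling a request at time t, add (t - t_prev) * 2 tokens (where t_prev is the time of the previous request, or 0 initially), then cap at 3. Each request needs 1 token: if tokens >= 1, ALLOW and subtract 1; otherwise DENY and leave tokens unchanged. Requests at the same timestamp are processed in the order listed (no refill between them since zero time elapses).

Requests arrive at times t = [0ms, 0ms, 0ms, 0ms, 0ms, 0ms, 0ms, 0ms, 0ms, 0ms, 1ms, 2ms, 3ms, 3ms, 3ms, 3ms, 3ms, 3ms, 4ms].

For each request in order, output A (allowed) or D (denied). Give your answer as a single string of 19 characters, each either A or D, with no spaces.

Answer: AAADDDDDDDAAAAADDDA

Derivation:
Simulating step by step:
  req#1 t=0ms: ALLOW
  req#2 t=0ms: ALLOW
  req#3 t=0ms: ALLOW
  req#4 t=0ms: DENY
  req#5 t=0ms: DENY
  req#6 t=0ms: DENY
  req#7 t=0ms: DENY
  req#8 t=0ms: DENY
  req#9 t=0ms: DENY
  req#10 t=0ms: DENY
  req#11 t=1ms: ALLOW
  req#12 t=2ms: ALLOW
  req#13 t=3ms: ALLOW
  req#14 t=3ms: ALLOW
  req#15 t=3ms: ALLOW
  req#16 t=3ms: DENY
  req#17 t=3ms: DENY
  req#18 t=3ms: DENY
  req#19 t=4ms: ALLOW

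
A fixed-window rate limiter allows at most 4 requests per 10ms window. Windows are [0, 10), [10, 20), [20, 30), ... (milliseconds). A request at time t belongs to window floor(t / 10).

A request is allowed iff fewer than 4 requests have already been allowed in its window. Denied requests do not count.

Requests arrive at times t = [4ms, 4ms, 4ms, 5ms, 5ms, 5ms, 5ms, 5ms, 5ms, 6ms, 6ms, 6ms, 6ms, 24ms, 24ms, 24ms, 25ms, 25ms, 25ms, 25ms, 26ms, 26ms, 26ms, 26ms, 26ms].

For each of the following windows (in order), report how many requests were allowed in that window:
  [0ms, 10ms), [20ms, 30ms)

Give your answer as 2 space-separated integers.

Answer: 4 4

Derivation:
Processing requests:
  req#1 t=4ms (window 0): ALLOW
  req#2 t=4ms (window 0): ALLOW
  req#3 t=4ms (window 0): ALLOW
  req#4 t=5ms (window 0): ALLOW
  req#5 t=5ms (window 0): DENY
  req#6 t=5ms (window 0): DENY
  req#7 t=5ms (window 0): DENY
  req#8 t=5ms (window 0): DENY
  req#9 t=5ms (window 0): DENY
  req#10 t=6ms (window 0): DENY
  req#11 t=6ms (window 0): DENY
  req#12 t=6ms (window 0): DENY
  req#13 t=6ms (window 0): DENY
  req#14 t=24ms (window 2): ALLOW
  req#15 t=24ms (window 2): ALLOW
  req#16 t=24ms (window 2): ALLOW
  req#17 t=25ms (window 2): ALLOW
  req#18 t=25ms (window 2): DENY
  req#19 t=25ms (window 2): DENY
  req#20 t=25ms (window 2): DENY
  req#21 t=26ms (window 2): DENY
  req#22 t=26ms (window 2): DENY
  req#23 t=26ms (window 2): DENY
  req#24 t=26ms (window 2): DENY
  req#25 t=26ms (window 2): DENY

Allowed counts by window: 4 4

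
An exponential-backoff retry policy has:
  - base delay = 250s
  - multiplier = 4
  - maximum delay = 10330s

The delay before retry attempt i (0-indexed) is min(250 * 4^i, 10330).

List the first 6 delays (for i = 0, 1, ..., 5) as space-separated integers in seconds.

Computing each delay:
  i=0: min(250*4^0, 10330) = 250
  i=1: min(250*4^1, 10330) = 1000
  i=2: min(250*4^2, 10330) = 4000
  i=3: min(250*4^3, 10330) = 10330
  i=4: min(250*4^4, 10330) = 10330
  i=5: min(250*4^5, 10330) = 10330

Answer: 250 1000 4000 10330 10330 10330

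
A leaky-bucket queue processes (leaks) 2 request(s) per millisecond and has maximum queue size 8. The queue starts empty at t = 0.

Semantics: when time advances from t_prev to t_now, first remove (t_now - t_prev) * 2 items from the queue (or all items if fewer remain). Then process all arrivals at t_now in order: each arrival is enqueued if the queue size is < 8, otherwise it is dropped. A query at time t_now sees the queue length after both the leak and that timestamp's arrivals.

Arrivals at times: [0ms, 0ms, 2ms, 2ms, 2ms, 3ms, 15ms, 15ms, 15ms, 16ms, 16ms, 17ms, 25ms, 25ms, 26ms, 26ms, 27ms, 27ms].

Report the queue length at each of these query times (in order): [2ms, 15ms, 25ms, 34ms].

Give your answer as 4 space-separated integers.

Answer: 3 3 2 0

Derivation:
Queue lengths at query times:
  query t=2ms: backlog = 3
  query t=15ms: backlog = 3
  query t=25ms: backlog = 2
  query t=34ms: backlog = 0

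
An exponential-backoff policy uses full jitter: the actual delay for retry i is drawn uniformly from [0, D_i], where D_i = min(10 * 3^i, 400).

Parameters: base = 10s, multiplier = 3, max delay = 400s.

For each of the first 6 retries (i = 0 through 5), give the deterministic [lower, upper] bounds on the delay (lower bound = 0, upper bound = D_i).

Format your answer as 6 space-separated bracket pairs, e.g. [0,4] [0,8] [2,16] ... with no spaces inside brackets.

Computing bounds per retry:
  i=0: D_i=min(10*3^0,400)=10, bounds=[0,10]
  i=1: D_i=min(10*3^1,400)=30, bounds=[0,30]
  i=2: D_i=min(10*3^2,400)=90, bounds=[0,90]
  i=3: D_i=min(10*3^3,400)=270, bounds=[0,270]
  i=4: D_i=min(10*3^4,400)=400, bounds=[0,400]
  i=5: D_i=min(10*3^5,400)=400, bounds=[0,400]

Answer: [0,10] [0,30] [0,90] [0,270] [0,400] [0,400]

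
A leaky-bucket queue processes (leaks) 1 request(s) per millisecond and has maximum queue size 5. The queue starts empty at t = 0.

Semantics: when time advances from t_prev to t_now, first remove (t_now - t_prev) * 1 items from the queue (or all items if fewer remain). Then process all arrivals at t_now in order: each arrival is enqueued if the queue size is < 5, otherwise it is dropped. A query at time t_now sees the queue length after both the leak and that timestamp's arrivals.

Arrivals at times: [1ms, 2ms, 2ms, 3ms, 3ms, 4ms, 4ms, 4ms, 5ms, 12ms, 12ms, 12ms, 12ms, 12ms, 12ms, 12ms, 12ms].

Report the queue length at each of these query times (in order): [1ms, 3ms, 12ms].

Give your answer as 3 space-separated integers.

Answer: 1 3 5

Derivation:
Queue lengths at query times:
  query t=1ms: backlog = 1
  query t=3ms: backlog = 3
  query t=12ms: backlog = 5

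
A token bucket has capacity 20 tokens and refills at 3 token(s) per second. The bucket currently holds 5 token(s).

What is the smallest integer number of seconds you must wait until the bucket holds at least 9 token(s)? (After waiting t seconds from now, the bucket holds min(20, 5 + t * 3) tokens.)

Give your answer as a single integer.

Need 5 + t * 3 >= 9, so t >= 4/3.
Smallest integer t = ceil(4/3) = 2.

Answer: 2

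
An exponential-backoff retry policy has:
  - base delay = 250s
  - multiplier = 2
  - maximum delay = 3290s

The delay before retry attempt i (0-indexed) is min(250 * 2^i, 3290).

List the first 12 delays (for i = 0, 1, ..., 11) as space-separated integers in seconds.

Computing each delay:
  i=0: min(250*2^0, 3290) = 250
  i=1: min(250*2^1, 3290) = 500
  i=2: min(250*2^2, 3290) = 1000
  i=3: min(250*2^3, 3290) = 2000
  i=4: min(250*2^4, 3290) = 3290
  i=5: min(250*2^5, 3290) = 3290
  i=6: min(250*2^6, 3290) = 3290
  i=7: min(250*2^7, 3290) = 3290
  i=8: min(250*2^8, 3290) = 3290
  i=9: min(250*2^9, 3290) = 3290
  i=10: min(250*2^10, 3290) = 3290
  i=11: min(250*2^11, 3290) = 3290

Answer: 250 500 1000 2000 3290 3290 3290 3290 3290 3290 3290 3290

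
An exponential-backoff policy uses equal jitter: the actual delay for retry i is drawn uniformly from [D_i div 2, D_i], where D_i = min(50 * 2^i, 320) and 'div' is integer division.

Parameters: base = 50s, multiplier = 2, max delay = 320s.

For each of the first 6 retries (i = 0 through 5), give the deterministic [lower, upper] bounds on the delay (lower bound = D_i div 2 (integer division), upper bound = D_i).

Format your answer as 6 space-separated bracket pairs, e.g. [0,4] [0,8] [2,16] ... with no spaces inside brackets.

Computing bounds per retry:
  i=0: D_i=min(50*2^0,320)=50, bounds=[25,50]
  i=1: D_i=min(50*2^1,320)=100, bounds=[50,100]
  i=2: D_i=min(50*2^2,320)=200, bounds=[100,200]
  i=3: D_i=min(50*2^3,320)=320, bounds=[160,320]
  i=4: D_i=min(50*2^4,320)=320, bounds=[160,320]
  i=5: D_i=min(50*2^5,320)=320, bounds=[160,320]

Answer: [25,50] [50,100] [100,200] [160,320] [160,320] [160,320]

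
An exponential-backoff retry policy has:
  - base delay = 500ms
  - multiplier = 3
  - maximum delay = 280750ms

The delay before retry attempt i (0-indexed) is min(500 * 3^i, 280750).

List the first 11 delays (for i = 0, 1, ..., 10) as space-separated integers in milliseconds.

Answer: 500 1500 4500 13500 40500 121500 280750 280750 280750 280750 280750

Derivation:
Computing each delay:
  i=0: min(500*3^0, 280750) = 500
  i=1: min(500*3^1, 280750) = 1500
  i=2: min(500*3^2, 280750) = 4500
  i=3: min(500*3^3, 280750) = 13500
  i=4: min(500*3^4, 280750) = 40500
  i=5: min(500*3^5, 280750) = 121500
  i=6: min(500*3^6, 280750) = 280750
  i=7: min(500*3^7, 280750) = 280750
  i=8: min(500*3^8, 280750) = 280750
  i=9: min(500*3^9, 280750) = 280750
  i=10: min(500*3^10, 280750) = 280750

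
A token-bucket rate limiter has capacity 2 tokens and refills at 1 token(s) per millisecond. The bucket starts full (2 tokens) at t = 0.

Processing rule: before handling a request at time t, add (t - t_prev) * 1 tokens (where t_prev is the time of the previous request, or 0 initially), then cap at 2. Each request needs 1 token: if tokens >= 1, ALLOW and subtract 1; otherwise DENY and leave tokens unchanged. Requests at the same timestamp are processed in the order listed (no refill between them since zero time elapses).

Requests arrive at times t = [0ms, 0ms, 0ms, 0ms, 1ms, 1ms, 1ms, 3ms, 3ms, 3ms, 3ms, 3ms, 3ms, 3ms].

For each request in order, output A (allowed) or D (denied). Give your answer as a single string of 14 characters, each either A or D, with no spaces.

Answer: AADDADDAADDDDD

Derivation:
Simulating step by step:
  req#1 t=0ms: ALLOW
  req#2 t=0ms: ALLOW
  req#3 t=0ms: DENY
  req#4 t=0ms: DENY
  req#5 t=1ms: ALLOW
  req#6 t=1ms: DENY
  req#7 t=1ms: DENY
  req#8 t=3ms: ALLOW
  req#9 t=3ms: ALLOW
  req#10 t=3ms: DENY
  req#11 t=3ms: DENY
  req#12 t=3ms: DENY
  req#13 t=3ms: DENY
  req#14 t=3ms: DENY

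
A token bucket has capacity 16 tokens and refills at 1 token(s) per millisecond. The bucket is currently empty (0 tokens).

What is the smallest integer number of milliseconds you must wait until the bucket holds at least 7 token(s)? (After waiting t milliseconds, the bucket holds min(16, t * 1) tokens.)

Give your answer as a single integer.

Need t * 1 >= 7, so t >= 7/1.
Smallest integer t = ceil(7/1) = 7.

Answer: 7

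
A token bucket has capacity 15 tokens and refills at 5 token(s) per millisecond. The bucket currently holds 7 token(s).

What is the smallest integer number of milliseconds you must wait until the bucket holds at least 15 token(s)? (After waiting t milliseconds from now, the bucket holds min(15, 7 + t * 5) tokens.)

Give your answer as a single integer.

Answer: 2

Derivation:
Need 7 + t * 5 >= 15, so t >= 8/5.
Smallest integer t = ceil(8/5) = 2.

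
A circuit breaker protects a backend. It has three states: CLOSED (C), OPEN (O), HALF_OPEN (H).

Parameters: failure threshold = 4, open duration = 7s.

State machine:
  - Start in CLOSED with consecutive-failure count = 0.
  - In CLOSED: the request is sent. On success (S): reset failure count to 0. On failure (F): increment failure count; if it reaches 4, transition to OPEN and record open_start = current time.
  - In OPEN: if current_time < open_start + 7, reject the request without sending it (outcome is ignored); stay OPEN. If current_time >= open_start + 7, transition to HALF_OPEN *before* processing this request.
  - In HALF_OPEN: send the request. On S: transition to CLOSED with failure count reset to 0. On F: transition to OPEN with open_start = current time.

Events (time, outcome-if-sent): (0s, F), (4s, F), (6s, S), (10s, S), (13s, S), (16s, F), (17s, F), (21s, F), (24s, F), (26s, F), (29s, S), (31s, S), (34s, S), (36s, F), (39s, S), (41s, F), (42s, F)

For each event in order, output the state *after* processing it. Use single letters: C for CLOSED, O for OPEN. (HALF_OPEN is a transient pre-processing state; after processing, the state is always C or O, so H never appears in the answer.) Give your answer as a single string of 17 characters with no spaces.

State after each event:
  event#1 t=0s outcome=F: state=CLOSED
  event#2 t=4s outcome=F: state=CLOSED
  event#3 t=6s outcome=S: state=CLOSED
  event#4 t=10s outcome=S: state=CLOSED
  event#5 t=13s outcome=S: state=CLOSED
  event#6 t=16s outcome=F: state=CLOSED
  event#7 t=17s outcome=F: state=CLOSED
  event#8 t=21s outcome=F: state=CLOSED
  event#9 t=24s outcome=F: state=OPEN
  event#10 t=26s outcome=F: state=OPEN
  event#11 t=29s outcome=S: state=OPEN
  event#12 t=31s outcome=S: state=CLOSED
  event#13 t=34s outcome=S: state=CLOSED
  event#14 t=36s outcome=F: state=CLOSED
  event#15 t=39s outcome=S: state=CLOSED
  event#16 t=41s outcome=F: state=CLOSED
  event#17 t=42s outcome=F: state=CLOSED

Answer: CCCCCCCCOOOCCCCCC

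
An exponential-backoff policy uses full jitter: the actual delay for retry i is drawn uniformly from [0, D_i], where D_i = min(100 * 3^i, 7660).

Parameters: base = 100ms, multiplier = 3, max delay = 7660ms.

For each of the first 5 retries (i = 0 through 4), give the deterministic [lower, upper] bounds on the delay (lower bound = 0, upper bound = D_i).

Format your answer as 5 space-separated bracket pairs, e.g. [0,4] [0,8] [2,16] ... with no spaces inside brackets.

Computing bounds per retry:
  i=0: D_i=min(100*3^0,7660)=100, bounds=[0,100]
  i=1: D_i=min(100*3^1,7660)=300, bounds=[0,300]
  i=2: D_i=min(100*3^2,7660)=900, bounds=[0,900]
  i=3: D_i=min(100*3^3,7660)=2700, bounds=[0,2700]
  i=4: D_i=min(100*3^4,7660)=7660, bounds=[0,7660]

Answer: [0,100] [0,300] [0,900] [0,2700] [0,7660]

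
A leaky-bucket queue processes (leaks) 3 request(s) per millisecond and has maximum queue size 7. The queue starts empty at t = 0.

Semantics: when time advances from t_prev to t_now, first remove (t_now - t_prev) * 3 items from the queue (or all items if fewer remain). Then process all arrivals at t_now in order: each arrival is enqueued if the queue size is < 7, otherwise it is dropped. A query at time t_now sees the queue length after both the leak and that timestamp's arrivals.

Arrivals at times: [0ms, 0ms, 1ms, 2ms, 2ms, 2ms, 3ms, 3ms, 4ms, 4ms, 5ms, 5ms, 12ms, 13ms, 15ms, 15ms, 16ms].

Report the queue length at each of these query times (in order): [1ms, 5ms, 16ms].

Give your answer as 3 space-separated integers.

Queue lengths at query times:
  query t=1ms: backlog = 1
  query t=5ms: backlog = 2
  query t=16ms: backlog = 1

Answer: 1 2 1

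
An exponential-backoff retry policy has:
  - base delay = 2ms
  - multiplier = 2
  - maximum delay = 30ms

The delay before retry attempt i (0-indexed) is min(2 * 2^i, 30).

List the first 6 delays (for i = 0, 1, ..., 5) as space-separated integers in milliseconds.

Answer: 2 4 8 16 30 30

Derivation:
Computing each delay:
  i=0: min(2*2^0, 30) = 2
  i=1: min(2*2^1, 30) = 4
  i=2: min(2*2^2, 30) = 8
  i=3: min(2*2^3, 30) = 16
  i=4: min(2*2^4, 30) = 30
  i=5: min(2*2^5, 30) = 30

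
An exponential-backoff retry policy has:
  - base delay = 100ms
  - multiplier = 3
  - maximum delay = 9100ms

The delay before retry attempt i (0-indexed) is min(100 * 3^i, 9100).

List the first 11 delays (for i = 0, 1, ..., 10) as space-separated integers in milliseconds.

Answer: 100 300 900 2700 8100 9100 9100 9100 9100 9100 9100

Derivation:
Computing each delay:
  i=0: min(100*3^0, 9100) = 100
  i=1: min(100*3^1, 9100) = 300
  i=2: min(100*3^2, 9100) = 900
  i=3: min(100*3^3, 9100) = 2700
  i=4: min(100*3^4, 9100) = 8100
  i=5: min(100*3^5, 9100) = 9100
  i=6: min(100*3^6, 9100) = 9100
  i=7: min(100*3^7, 9100) = 9100
  i=8: min(100*3^8, 9100) = 9100
  i=9: min(100*3^9, 9100) = 9100
  i=10: min(100*3^10, 9100) = 9100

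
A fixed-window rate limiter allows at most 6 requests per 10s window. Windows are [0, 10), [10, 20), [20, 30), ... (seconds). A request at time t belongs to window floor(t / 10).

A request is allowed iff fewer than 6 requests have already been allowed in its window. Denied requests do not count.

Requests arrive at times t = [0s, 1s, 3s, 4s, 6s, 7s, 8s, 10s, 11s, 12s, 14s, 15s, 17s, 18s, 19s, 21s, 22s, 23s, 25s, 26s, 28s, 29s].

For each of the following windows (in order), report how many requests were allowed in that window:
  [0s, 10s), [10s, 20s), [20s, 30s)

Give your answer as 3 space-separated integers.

Processing requests:
  req#1 t=0s (window 0): ALLOW
  req#2 t=1s (window 0): ALLOW
  req#3 t=3s (window 0): ALLOW
  req#4 t=4s (window 0): ALLOW
  req#5 t=6s (window 0): ALLOW
  req#6 t=7s (window 0): ALLOW
  req#7 t=8s (window 0): DENY
  req#8 t=10s (window 1): ALLOW
  req#9 t=11s (window 1): ALLOW
  req#10 t=12s (window 1): ALLOW
  req#11 t=14s (window 1): ALLOW
  req#12 t=15s (window 1): ALLOW
  req#13 t=17s (window 1): ALLOW
  req#14 t=18s (window 1): DENY
  req#15 t=19s (window 1): DENY
  req#16 t=21s (window 2): ALLOW
  req#17 t=22s (window 2): ALLOW
  req#18 t=23s (window 2): ALLOW
  req#19 t=25s (window 2): ALLOW
  req#20 t=26s (window 2): ALLOW
  req#21 t=28s (window 2): ALLOW
  req#22 t=29s (window 2): DENY

Allowed counts by window: 6 6 6

Answer: 6 6 6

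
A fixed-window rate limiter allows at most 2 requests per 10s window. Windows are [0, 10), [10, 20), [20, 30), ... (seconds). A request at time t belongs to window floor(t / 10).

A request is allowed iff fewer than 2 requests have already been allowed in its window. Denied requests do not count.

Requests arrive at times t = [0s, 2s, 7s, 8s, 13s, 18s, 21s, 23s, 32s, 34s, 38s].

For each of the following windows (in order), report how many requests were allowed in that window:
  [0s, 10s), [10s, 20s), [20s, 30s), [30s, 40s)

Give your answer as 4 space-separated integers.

Answer: 2 2 2 2

Derivation:
Processing requests:
  req#1 t=0s (window 0): ALLOW
  req#2 t=2s (window 0): ALLOW
  req#3 t=7s (window 0): DENY
  req#4 t=8s (window 0): DENY
  req#5 t=13s (window 1): ALLOW
  req#6 t=18s (window 1): ALLOW
  req#7 t=21s (window 2): ALLOW
  req#8 t=23s (window 2): ALLOW
  req#9 t=32s (window 3): ALLOW
  req#10 t=34s (window 3): ALLOW
  req#11 t=38s (window 3): DENY

Allowed counts by window: 2 2 2 2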